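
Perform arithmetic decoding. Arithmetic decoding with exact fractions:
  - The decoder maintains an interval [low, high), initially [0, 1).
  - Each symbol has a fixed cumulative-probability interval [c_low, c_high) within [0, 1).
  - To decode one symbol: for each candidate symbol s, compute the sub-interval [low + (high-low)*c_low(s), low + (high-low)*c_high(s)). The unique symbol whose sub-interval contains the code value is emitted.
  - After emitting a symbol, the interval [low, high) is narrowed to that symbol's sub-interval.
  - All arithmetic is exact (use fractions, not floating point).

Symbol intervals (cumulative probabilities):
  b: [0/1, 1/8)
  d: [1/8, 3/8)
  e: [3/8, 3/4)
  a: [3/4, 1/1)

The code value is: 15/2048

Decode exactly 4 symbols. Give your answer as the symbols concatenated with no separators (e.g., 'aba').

Step 1: interval [0/1, 1/1), width = 1/1 - 0/1 = 1/1
  'b': [0/1 + 1/1*0/1, 0/1 + 1/1*1/8) = [0/1, 1/8) <- contains code 15/2048
  'd': [0/1 + 1/1*1/8, 0/1 + 1/1*3/8) = [1/8, 3/8)
  'e': [0/1 + 1/1*3/8, 0/1 + 1/1*3/4) = [3/8, 3/4)
  'a': [0/1 + 1/1*3/4, 0/1 + 1/1*1/1) = [3/4, 1/1)
  emit 'b', narrow to [0/1, 1/8)
Step 2: interval [0/1, 1/8), width = 1/8 - 0/1 = 1/8
  'b': [0/1 + 1/8*0/1, 0/1 + 1/8*1/8) = [0/1, 1/64) <- contains code 15/2048
  'd': [0/1 + 1/8*1/8, 0/1 + 1/8*3/8) = [1/64, 3/64)
  'e': [0/1 + 1/8*3/8, 0/1 + 1/8*3/4) = [3/64, 3/32)
  'a': [0/1 + 1/8*3/4, 0/1 + 1/8*1/1) = [3/32, 1/8)
  emit 'b', narrow to [0/1, 1/64)
Step 3: interval [0/1, 1/64), width = 1/64 - 0/1 = 1/64
  'b': [0/1 + 1/64*0/1, 0/1 + 1/64*1/8) = [0/1, 1/512)
  'd': [0/1 + 1/64*1/8, 0/1 + 1/64*3/8) = [1/512, 3/512)
  'e': [0/1 + 1/64*3/8, 0/1 + 1/64*3/4) = [3/512, 3/256) <- contains code 15/2048
  'a': [0/1 + 1/64*3/4, 0/1 + 1/64*1/1) = [3/256, 1/64)
  emit 'e', narrow to [3/512, 3/256)
Step 4: interval [3/512, 3/256), width = 3/256 - 3/512 = 3/512
  'b': [3/512 + 3/512*0/1, 3/512 + 3/512*1/8) = [3/512, 27/4096)
  'd': [3/512 + 3/512*1/8, 3/512 + 3/512*3/8) = [27/4096, 33/4096) <- contains code 15/2048
  'e': [3/512 + 3/512*3/8, 3/512 + 3/512*3/4) = [33/4096, 21/2048)
  'a': [3/512 + 3/512*3/4, 3/512 + 3/512*1/1) = [21/2048, 3/256)
  emit 'd', narrow to [27/4096, 33/4096)

Answer: bbed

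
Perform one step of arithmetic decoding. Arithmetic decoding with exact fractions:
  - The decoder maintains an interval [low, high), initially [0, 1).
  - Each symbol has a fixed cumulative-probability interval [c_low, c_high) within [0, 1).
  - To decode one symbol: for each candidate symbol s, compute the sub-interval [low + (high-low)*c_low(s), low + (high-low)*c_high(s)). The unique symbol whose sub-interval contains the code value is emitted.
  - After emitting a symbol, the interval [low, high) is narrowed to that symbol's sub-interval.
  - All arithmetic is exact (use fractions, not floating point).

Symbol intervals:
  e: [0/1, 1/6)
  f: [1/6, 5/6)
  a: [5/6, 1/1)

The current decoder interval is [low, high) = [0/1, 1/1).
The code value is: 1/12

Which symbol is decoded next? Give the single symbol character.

Interval width = high − low = 1/1 − 0/1 = 1/1
Scaled code = (code − low) / width = (1/12 − 0/1) / 1/1 = 1/12
  e: [0/1, 1/6) ← scaled code falls here ✓
  f: [1/6, 5/6) 
  a: [5/6, 1/1) 

Answer: e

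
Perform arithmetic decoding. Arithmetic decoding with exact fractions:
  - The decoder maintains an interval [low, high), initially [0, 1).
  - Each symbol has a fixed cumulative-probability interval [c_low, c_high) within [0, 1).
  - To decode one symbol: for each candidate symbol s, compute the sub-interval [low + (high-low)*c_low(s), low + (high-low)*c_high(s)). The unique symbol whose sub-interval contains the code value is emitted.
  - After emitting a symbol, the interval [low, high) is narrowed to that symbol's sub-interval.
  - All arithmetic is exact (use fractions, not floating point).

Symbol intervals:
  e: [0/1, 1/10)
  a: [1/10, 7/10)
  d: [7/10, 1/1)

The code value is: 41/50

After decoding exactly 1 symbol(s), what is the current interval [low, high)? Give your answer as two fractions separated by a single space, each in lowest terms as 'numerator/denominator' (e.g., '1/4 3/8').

Step 1: interval [0/1, 1/1), width = 1/1 - 0/1 = 1/1
  'e': [0/1 + 1/1*0/1, 0/1 + 1/1*1/10) = [0/1, 1/10)
  'a': [0/1 + 1/1*1/10, 0/1 + 1/1*7/10) = [1/10, 7/10)
  'd': [0/1 + 1/1*7/10, 0/1 + 1/1*1/1) = [7/10, 1/1) <- contains code 41/50
  emit 'd', narrow to [7/10, 1/1)

Answer: 7/10 1/1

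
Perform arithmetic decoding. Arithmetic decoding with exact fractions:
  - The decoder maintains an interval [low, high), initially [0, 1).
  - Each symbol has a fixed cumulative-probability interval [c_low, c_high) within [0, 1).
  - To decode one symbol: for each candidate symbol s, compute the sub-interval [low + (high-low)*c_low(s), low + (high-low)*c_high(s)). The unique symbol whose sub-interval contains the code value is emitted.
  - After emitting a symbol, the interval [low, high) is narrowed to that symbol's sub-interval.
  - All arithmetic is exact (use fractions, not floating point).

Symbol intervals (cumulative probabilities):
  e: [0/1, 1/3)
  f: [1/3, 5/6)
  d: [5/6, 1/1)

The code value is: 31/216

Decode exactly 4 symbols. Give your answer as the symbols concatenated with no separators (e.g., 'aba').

Answer: efef

Derivation:
Step 1: interval [0/1, 1/1), width = 1/1 - 0/1 = 1/1
  'e': [0/1 + 1/1*0/1, 0/1 + 1/1*1/3) = [0/1, 1/3) <- contains code 31/216
  'f': [0/1 + 1/1*1/3, 0/1 + 1/1*5/6) = [1/3, 5/6)
  'd': [0/1 + 1/1*5/6, 0/1 + 1/1*1/1) = [5/6, 1/1)
  emit 'e', narrow to [0/1, 1/3)
Step 2: interval [0/1, 1/3), width = 1/3 - 0/1 = 1/3
  'e': [0/1 + 1/3*0/1, 0/1 + 1/3*1/3) = [0/1, 1/9)
  'f': [0/1 + 1/3*1/3, 0/1 + 1/3*5/6) = [1/9, 5/18) <- contains code 31/216
  'd': [0/1 + 1/3*5/6, 0/1 + 1/3*1/1) = [5/18, 1/3)
  emit 'f', narrow to [1/9, 5/18)
Step 3: interval [1/9, 5/18), width = 5/18 - 1/9 = 1/6
  'e': [1/9 + 1/6*0/1, 1/9 + 1/6*1/3) = [1/9, 1/6) <- contains code 31/216
  'f': [1/9 + 1/6*1/3, 1/9 + 1/6*5/6) = [1/6, 1/4)
  'd': [1/9 + 1/6*5/6, 1/9 + 1/6*1/1) = [1/4, 5/18)
  emit 'e', narrow to [1/9, 1/6)
Step 4: interval [1/9, 1/6), width = 1/6 - 1/9 = 1/18
  'e': [1/9 + 1/18*0/1, 1/9 + 1/18*1/3) = [1/9, 7/54)
  'f': [1/9 + 1/18*1/3, 1/9 + 1/18*5/6) = [7/54, 17/108) <- contains code 31/216
  'd': [1/9 + 1/18*5/6, 1/9 + 1/18*1/1) = [17/108, 1/6)
  emit 'f', narrow to [7/54, 17/108)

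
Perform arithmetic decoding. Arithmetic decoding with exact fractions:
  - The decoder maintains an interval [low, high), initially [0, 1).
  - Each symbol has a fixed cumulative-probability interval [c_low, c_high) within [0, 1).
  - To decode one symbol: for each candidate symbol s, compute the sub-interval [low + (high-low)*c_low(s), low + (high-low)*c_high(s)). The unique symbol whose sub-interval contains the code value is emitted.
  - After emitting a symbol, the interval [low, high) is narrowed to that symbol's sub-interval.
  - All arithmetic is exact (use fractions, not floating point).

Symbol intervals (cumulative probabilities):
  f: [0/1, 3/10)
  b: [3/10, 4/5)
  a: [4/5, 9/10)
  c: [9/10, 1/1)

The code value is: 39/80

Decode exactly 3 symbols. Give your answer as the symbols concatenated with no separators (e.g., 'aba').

Step 1: interval [0/1, 1/1), width = 1/1 - 0/1 = 1/1
  'f': [0/1 + 1/1*0/1, 0/1 + 1/1*3/10) = [0/1, 3/10)
  'b': [0/1 + 1/1*3/10, 0/1 + 1/1*4/5) = [3/10, 4/5) <- contains code 39/80
  'a': [0/1 + 1/1*4/5, 0/1 + 1/1*9/10) = [4/5, 9/10)
  'c': [0/1 + 1/1*9/10, 0/1 + 1/1*1/1) = [9/10, 1/1)
  emit 'b', narrow to [3/10, 4/5)
Step 2: interval [3/10, 4/5), width = 4/5 - 3/10 = 1/2
  'f': [3/10 + 1/2*0/1, 3/10 + 1/2*3/10) = [3/10, 9/20)
  'b': [3/10 + 1/2*3/10, 3/10 + 1/2*4/5) = [9/20, 7/10) <- contains code 39/80
  'a': [3/10 + 1/2*4/5, 3/10 + 1/2*9/10) = [7/10, 3/4)
  'c': [3/10 + 1/2*9/10, 3/10 + 1/2*1/1) = [3/4, 4/5)
  emit 'b', narrow to [9/20, 7/10)
Step 3: interval [9/20, 7/10), width = 7/10 - 9/20 = 1/4
  'f': [9/20 + 1/4*0/1, 9/20 + 1/4*3/10) = [9/20, 21/40) <- contains code 39/80
  'b': [9/20 + 1/4*3/10, 9/20 + 1/4*4/5) = [21/40, 13/20)
  'a': [9/20 + 1/4*4/5, 9/20 + 1/4*9/10) = [13/20, 27/40)
  'c': [9/20 + 1/4*9/10, 9/20 + 1/4*1/1) = [27/40, 7/10)
  emit 'f', narrow to [9/20, 21/40)

Answer: bbf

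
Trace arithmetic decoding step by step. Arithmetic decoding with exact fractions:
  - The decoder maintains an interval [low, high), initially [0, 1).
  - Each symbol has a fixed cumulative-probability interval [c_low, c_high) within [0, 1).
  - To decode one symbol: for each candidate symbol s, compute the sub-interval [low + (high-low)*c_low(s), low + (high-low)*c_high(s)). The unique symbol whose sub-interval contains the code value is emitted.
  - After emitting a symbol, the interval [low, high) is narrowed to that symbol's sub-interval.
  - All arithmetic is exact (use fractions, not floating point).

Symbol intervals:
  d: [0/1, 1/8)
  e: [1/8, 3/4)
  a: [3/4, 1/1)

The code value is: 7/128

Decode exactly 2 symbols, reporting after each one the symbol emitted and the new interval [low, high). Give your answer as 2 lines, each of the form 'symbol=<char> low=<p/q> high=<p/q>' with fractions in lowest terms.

Step 1: interval [0/1, 1/1), width = 1/1 - 0/1 = 1/1
  'd': [0/1 + 1/1*0/1, 0/1 + 1/1*1/8) = [0/1, 1/8) <- contains code 7/128
  'e': [0/1 + 1/1*1/8, 0/1 + 1/1*3/4) = [1/8, 3/4)
  'a': [0/1 + 1/1*3/4, 0/1 + 1/1*1/1) = [3/4, 1/1)
  emit 'd', narrow to [0/1, 1/8)
Step 2: interval [0/1, 1/8), width = 1/8 - 0/1 = 1/8
  'd': [0/1 + 1/8*0/1, 0/1 + 1/8*1/8) = [0/1, 1/64)
  'e': [0/1 + 1/8*1/8, 0/1 + 1/8*3/4) = [1/64, 3/32) <- contains code 7/128
  'a': [0/1 + 1/8*3/4, 0/1 + 1/8*1/1) = [3/32, 1/8)
  emit 'e', narrow to [1/64, 3/32)

Answer: symbol=d low=0/1 high=1/8
symbol=e low=1/64 high=3/32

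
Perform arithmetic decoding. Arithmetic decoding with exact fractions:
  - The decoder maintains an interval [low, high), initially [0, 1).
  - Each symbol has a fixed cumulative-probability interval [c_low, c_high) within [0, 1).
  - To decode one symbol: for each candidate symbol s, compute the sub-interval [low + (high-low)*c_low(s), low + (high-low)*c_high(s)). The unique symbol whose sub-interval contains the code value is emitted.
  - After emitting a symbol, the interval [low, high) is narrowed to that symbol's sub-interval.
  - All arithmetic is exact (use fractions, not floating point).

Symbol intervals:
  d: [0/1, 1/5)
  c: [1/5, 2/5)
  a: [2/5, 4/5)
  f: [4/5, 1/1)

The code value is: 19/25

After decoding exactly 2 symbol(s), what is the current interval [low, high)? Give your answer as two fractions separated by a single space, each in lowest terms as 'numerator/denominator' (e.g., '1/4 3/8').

Step 1: interval [0/1, 1/1), width = 1/1 - 0/1 = 1/1
  'd': [0/1 + 1/1*0/1, 0/1 + 1/1*1/5) = [0/1, 1/5)
  'c': [0/1 + 1/1*1/5, 0/1 + 1/1*2/5) = [1/5, 2/5)
  'a': [0/1 + 1/1*2/5, 0/1 + 1/1*4/5) = [2/5, 4/5) <- contains code 19/25
  'f': [0/1 + 1/1*4/5, 0/1 + 1/1*1/1) = [4/5, 1/1)
  emit 'a', narrow to [2/5, 4/5)
Step 2: interval [2/5, 4/5), width = 4/5 - 2/5 = 2/5
  'd': [2/5 + 2/5*0/1, 2/5 + 2/5*1/5) = [2/5, 12/25)
  'c': [2/5 + 2/5*1/5, 2/5 + 2/5*2/5) = [12/25, 14/25)
  'a': [2/5 + 2/5*2/5, 2/5 + 2/5*4/5) = [14/25, 18/25)
  'f': [2/5 + 2/5*4/5, 2/5 + 2/5*1/1) = [18/25, 4/5) <- contains code 19/25
  emit 'f', narrow to [18/25, 4/5)

Answer: 18/25 4/5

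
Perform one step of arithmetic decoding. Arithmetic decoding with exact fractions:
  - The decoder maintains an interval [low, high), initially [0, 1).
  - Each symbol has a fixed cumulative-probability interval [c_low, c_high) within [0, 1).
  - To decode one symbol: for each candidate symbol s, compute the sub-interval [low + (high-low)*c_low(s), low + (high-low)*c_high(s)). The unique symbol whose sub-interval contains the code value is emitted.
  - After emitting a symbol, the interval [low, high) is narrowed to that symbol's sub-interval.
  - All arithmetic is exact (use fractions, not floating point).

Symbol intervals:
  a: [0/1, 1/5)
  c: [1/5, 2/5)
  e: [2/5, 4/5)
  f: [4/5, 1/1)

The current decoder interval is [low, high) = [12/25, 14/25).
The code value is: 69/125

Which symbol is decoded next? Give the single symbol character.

Interval width = high − low = 14/25 − 12/25 = 2/25
Scaled code = (code − low) / width = (69/125 − 12/25) / 2/25 = 9/10
  a: [0/1, 1/5) 
  c: [1/5, 2/5) 
  e: [2/5, 4/5) 
  f: [4/5, 1/1) ← scaled code falls here ✓

Answer: f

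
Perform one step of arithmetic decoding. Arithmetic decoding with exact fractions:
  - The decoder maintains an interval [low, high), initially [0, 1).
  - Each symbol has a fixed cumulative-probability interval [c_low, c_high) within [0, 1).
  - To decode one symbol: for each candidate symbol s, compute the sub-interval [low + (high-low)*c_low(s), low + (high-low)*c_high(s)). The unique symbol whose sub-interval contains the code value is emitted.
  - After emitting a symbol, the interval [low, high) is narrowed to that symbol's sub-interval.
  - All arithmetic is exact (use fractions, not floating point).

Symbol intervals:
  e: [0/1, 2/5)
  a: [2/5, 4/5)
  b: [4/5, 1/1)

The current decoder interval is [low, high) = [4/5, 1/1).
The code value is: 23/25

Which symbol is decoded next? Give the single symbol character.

Interval width = high − low = 1/1 − 4/5 = 1/5
Scaled code = (code − low) / width = (23/25 − 4/5) / 1/5 = 3/5
  e: [0/1, 2/5) 
  a: [2/5, 4/5) ← scaled code falls here ✓
  b: [4/5, 1/1) 

Answer: a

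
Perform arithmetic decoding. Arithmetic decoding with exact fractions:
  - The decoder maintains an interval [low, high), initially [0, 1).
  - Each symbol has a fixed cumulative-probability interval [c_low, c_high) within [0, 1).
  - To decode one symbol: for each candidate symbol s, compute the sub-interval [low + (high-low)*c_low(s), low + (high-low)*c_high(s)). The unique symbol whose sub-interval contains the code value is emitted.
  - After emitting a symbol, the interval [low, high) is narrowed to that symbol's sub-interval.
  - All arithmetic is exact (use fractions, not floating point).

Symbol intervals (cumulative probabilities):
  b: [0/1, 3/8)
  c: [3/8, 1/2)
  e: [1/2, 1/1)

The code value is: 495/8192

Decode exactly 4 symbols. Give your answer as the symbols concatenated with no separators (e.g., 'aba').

Answer: bbcc

Derivation:
Step 1: interval [0/1, 1/1), width = 1/1 - 0/1 = 1/1
  'b': [0/1 + 1/1*0/1, 0/1 + 1/1*3/8) = [0/1, 3/8) <- contains code 495/8192
  'c': [0/1 + 1/1*3/8, 0/1 + 1/1*1/2) = [3/8, 1/2)
  'e': [0/1 + 1/1*1/2, 0/1 + 1/1*1/1) = [1/2, 1/1)
  emit 'b', narrow to [0/1, 3/8)
Step 2: interval [0/1, 3/8), width = 3/8 - 0/1 = 3/8
  'b': [0/1 + 3/8*0/1, 0/1 + 3/8*3/8) = [0/1, 9/64) <- contains code 495/8192
  'c': [0/1 + 3/8*3/8, 0/1 + 3/8*1/2) = [9/64, 3/16)
  'e': [0/1 + 3/8*1/2, 0/1 + 3/8*1/1) = [3/16, 3/8)
  emit 'b', narrow to [0/1, 9/64)
Step 3: interval [0/1, 9/64), width = 9/64 - 0/1 = 9/64
  'b': [0/1 + 9/64*0/1, 0/1 + 9/64*3/8) = [0/1, 27/512)
  'c': [0/1 + 9/64*3/8, 0/1 + 9/64*1/2) = [27/512, 9/128) <- contains code 495/8192
  'e': [0/1 + 9/64*1/2, 0/1 + 9/64*1/1) = [9/128, 9/64)
  emit 'c', narrow to [27/512, 9/128)
Step 4: interval [27/512, 9/128), width = 9/128 - 27/512 = 9/512
  'b': [27/512 + 9/512*0/1, 27/512 + 9/512*3/8) = [27/512, 243/4096)
  'c': [27/512 + 9/512*3/8, 27/512 + 9/512*1/2) = [243/4096, 63/1024) <- contains code 495/8192
  'e': [27/512 + 9/512*1/2, 27/512 + 9/512*1/1) = [63/1024, 9/128)
  emit 'c', narrow to [243/4096, 63/1024)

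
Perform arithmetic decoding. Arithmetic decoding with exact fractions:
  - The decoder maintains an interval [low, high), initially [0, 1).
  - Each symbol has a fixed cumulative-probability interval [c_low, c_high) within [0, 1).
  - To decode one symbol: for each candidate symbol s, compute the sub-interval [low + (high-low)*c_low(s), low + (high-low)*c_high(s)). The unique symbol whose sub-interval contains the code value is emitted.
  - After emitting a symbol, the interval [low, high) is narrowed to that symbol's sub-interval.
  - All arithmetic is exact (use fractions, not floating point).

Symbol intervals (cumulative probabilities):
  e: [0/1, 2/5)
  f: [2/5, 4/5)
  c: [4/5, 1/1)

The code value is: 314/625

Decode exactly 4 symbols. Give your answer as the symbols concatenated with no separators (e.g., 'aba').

Answer: feff

Derivation:
Step 1: interval [0/1, 1/1), width = 1/1 - 0/1 = 1/1
  'e': [0/1 + 1/1*0/1, 0/1 + 1/1*2/5) = [0/1, 2/5)
  'f': [0/1 + 1/1*2/5, 0/1 + 1/1*4/5) = [2/5, 4/5) <- contains code 314/625
  'c': [0/1 + 1/1*4/5, 0/1 + 1/1*1/1) = [4/5, 1/1)
  emit 'f', narrow to [2/5, 4/5)
Step 2: interval [2/5, 4/5), width = 4/5 - 2/5 = 2/5
  'e': [2/5 + 2/5*0/1, 2/5 + 2/5*2/5) = [2/5, 14/25) <- contains code 314/625
  'f': [2/5 + 2/5*2/5, 2/5 + 2/5*4/5) = [14/25, 18/25)
  'c': [2/5 + 2/5*4/5, 2/5 + 2/5*1/1) = [18/25, 4/5)
  emit 'e', narrow to [2/5, 14/25)
Step 3: interval [2/5, 14/25), width = 14/25 - 2/5 = 4/25
  'e': [2/5 + 4/25*0/1, 2/5 + 4/25*2/5) = [2/5, 58/125)
  'f': [2/5 + 4/25*2/5, 2/5 + 4/25*4/5) = [58/125, 66/125) <- contains code 314/625
  'c': [2/5 + 4/25*4/5, 2/5 + 4/25*1/1) = [66/125, 14/25)
  emit 'f', narrow to [58/125, 66/125)
Step 4: interval [58/125, 66/125), width = 66/125 - 58/125 = 8/125
  'e': [58/125 + 8/125*0/1, 58/125 + 8/125*2/5) = [58/125, 306/625)
  'f': [58/125 + 8/125*2/5, 58/125 + 8/125*4/5) = [306/625, 322/625) <- contains code 314/625
  'c': [58/125 + 8/125*4/5, 58/125 + 8/125*1/1) = [322/625, 66/125)
  emit 'f', narrow to [306/625, 322/625)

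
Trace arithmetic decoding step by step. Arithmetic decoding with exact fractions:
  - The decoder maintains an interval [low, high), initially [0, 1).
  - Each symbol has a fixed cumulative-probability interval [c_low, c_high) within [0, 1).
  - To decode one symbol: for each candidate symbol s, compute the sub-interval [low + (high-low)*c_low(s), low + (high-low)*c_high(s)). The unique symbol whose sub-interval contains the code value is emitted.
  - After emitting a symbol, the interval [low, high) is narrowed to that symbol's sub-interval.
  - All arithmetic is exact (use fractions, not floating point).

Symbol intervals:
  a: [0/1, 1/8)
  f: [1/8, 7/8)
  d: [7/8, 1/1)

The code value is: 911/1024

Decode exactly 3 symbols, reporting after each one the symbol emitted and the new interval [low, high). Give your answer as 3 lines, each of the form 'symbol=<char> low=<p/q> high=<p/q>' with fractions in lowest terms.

Step 1: interval [0/1, 1/1), width = 1/1 - 0/1 = 1/1
  'a': [0/1 + 1/1*0/1, 0/1 + 1/1*1/8) = [0/1, 1/8)
  'f': [0/1 + 1/1*1/8, 0/1 + 1/1*7/8) = [1/8, 7/8)
  'd': [0/1 + 1/1*7/8, 0/1 + 1/1*1/1) = [7/8, 1/1) <- contains code 911/1024
  emit 'd', narrow to [7/8, 1/1)
Step 2: interval [7/8, 1/1), width = 1/1 - 7/8 = 1/8
  'a': [7/8 + 1/8*0/1, 7/8 + 1/8*1/8) = [7/8, 57/64) <- contains code 911/1024
  'f': [7/8 + 1/8*1/8, 7/8 + 1/8*7/8) = [57/64, 63/64)
  'd': [7/8 + 1/8*7/8, 7/8 + 1/8*1/1) = [63/64, 1/1)
  emit 'a', narrow to [7/8, 57/64)
Step 3: interval [7/8, 57/64), width = 57/64 - 7/8 = 1/64
  'a': [7/8 + 1/64*0/1, 7/8 + 1/64*1/8) = [7/8, 449/512)
  'f': [7/8 + 1/64*1/8, 7/8 + 1/64*7/8) = [449/512, 455/512)
  'd': [7/8 + 1/64*7/8, 7/8 + 1/64*1/1) = [455/512, 57/64) <- contains code 911/1024
  emit 'd', narrow to [455/512, 57/64)

Answer: symbol=d low=7/8 high=1/1
symbol=a low=7/8 high=57/64
symbol=d low=455/512 high=57/64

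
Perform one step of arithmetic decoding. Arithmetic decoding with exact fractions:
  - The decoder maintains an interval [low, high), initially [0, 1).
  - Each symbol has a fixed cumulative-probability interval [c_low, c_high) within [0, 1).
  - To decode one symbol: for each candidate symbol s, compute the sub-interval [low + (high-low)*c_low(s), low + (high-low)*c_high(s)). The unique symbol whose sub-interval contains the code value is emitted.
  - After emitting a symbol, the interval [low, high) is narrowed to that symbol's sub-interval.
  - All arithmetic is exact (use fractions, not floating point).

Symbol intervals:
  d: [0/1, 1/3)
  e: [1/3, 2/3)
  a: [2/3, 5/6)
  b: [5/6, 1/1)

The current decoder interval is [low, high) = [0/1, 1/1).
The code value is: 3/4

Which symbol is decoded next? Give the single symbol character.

Interval width = high − low = 1/1 − 0/1 = 1/1
Scaled code = (code − low) / width = (3/4 − 0/1) / 1/1 = 3/4
  d: [0/1, 1/3) 
  e: [1/3, 2/3) 
  a: [2/3, 5/6) ← scaled code falls here ✓
  b: [5/6, 1/1) 

Answer: a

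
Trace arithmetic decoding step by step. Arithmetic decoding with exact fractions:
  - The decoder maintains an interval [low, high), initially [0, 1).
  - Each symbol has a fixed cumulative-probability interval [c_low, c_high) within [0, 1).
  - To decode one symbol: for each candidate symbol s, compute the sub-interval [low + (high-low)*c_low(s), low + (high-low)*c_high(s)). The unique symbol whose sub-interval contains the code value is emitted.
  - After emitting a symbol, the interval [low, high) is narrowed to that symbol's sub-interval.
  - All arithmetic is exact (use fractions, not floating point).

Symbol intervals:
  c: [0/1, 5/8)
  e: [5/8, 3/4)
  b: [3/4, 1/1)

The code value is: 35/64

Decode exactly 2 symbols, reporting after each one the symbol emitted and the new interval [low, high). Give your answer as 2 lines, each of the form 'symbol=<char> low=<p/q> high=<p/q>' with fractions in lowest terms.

Answer: symbol=c low=0/1 high=5/8
symbol=b low=15/32 high=5/8

Derivation:
Step 1: interval [0/1, 1/1), width = 1/1 - 0/1 = 1/1
  'c': [0/1 + 1/1*0/1, 0/1 + 1/1*5/8) = [0/1, 5/8) <- contains code 35/64
  'e': [0/1 + 1/1*5/8, 0/1 + 1/1*3/4) = [5/8, 3/4)
  'b': [0/1 + 1/1*3/4, 0/1 + 1/1*1/1) = [3/4, 1/1)
  emit 'c', narrow to [0/1, 5/8)
Step 2: interval [0/1, 5/8), width = 5/8 - 0/1 = 5/8
  'c': [0/1 + 5/8*0/1, 0/1 + 5/8*5/8) = [0/1, 25/64)
  'e': [0/1 + 5/8*5/8, 0/1 + 5/8*3/4) = [25/64, 15/32)
  'b': [0/1 + 5/8*3/4, 0/1 + 5/8*1/1) = [15/32, 5/8) <- contains code 35/64
  emit 'b', narrow to [15/32, 5/8)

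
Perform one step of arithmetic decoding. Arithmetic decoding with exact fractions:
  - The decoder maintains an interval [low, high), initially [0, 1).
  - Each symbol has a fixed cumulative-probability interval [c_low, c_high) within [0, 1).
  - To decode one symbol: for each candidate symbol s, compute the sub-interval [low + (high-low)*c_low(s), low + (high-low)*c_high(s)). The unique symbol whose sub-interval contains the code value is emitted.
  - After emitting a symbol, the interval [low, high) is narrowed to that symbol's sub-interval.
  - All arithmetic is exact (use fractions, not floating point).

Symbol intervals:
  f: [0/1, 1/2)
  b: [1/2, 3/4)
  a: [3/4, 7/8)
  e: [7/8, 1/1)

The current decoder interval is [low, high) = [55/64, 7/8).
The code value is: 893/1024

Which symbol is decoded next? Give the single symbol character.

Answer: a

Derivation:
Interval width = high − low = 7/8 − 55/64 = 1/64
Scaled code = (code − low) / width = (893/1024 − 55/64) / 1/64 = 13/16
  f: [0/1, 1/2) 
  b: [1/2, 3/4) 
  a: [3/4, 7/8) ← scaled code falls here ✓
  e: [7/8, 1/1) 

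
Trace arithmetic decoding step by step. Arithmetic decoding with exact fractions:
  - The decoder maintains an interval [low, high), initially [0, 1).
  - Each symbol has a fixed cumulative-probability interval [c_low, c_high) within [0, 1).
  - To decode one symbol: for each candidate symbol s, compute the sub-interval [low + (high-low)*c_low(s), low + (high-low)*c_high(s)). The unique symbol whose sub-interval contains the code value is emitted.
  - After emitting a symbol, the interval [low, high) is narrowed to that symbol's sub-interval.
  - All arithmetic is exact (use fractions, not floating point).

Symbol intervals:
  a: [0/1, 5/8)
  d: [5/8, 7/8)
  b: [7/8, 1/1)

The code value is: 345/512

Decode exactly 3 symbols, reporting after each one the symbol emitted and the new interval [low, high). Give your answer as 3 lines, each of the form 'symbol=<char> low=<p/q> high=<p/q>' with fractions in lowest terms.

Answer: symbol=d low=5/8 high=7/8
symbol=a low=5/8 high=25/32
symbol=a low=5/8 high=185/256

Derivation:
Step 1: interval [0/1, 1/1), width = 1/1 - 0/1 = 1/1
  'a': [0/1 + 1/1*0/1, 0/1 + 1/1*5/8) = [0/1, 5/8)
  'd': [0/1 + 1/1*5/8, 0/1 + 1/1*7/8) = [5/8, 7/8) <- contains code 345/512
  'b': [0/1 + 1/1*7/8, 0/1 + 1/1*1/1) = [7/8, 1/1)
  emit 'd', narrow to [5/8, 7/8)
Step 2: interval [5/8, 7/8), width = 7/8 - 5/8 = 1/4
  'a': [5/8 + 1/4*0/1, 5/8 + 1/4*5/8) = [5/8, 25/32) <- contains code 345/512
  'd': [5/8 + 1/4*5/8, 5/8 + 1/4*7/8) = [25/32, 27/32)
  'b': [5/8 + 1/4*7/8, 5/8 + 1/4*1/1) = [27/32, 7/8)
  emit 'a', narrow to [5/8, 25/32)
Step 3: interval [5/8, 25/32), width = 25/32 - 5/8 = 5/32
  'a': [5/8 + 5/32*0/1, 5/8 + 5/32*5/8) = [5/8, 185/256) <- contains code 345/512
  'd': [5/8 + 5/32*5/8, 5/8 + 5/32*7/8) = [185/256, 195/256)
  'b': [5/8 + 5/32*7/8, 5/8 + 5/32*1/1) = [195/256, 25/32)
  emit 'a', narrow to [5/8, 185/256)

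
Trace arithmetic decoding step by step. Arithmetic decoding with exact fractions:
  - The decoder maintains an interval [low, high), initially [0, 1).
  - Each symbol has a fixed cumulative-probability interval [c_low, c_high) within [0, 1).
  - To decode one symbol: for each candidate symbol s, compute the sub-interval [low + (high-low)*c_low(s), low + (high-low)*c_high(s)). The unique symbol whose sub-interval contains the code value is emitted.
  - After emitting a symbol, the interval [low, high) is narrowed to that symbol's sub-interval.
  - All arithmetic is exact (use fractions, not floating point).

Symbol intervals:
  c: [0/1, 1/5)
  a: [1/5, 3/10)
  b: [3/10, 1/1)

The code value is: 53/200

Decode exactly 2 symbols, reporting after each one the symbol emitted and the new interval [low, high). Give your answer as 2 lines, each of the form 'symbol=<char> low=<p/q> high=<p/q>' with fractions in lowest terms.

Step 1: interval [0/1, 1/1), width = 1/1 - 0/1 = 1/1
  'c': [0/1 + 1/1*0/1, 0/1 + 1/1*1/5) = [0/1, 1/5)
  'a': [0/1 + 1/1*1/5, 0/1 + 1/1*3/10) = [1/5, 3/10) <- contains code 53/200
  'b': [0/1 + 1/1*3/10, 0/1 + 1/1*1/1) = [3/10, 1/1)
  emit 'a', narrow to [1/5, 3/10)
Step 2: interval [1/5, 3/10), width = 3/10 - 1/5 = 1/10
  'c': [1/5 + 1/10*0/1, 1/5 + 1/10*1/5) = [1/5, 11/50)
  'a': [1/5 + 1/10*1/5, 1/5 + 1/10*3/10) = [11/50, 23/100)
  'b': [1/5 + 1/10*3/10, 1/5 + 1/10*1/1) = [23/100, 3/10) <- contains code 53/200
  emit 'b', narrow to [23/100, 3/10)

Answer: symbol=a low=1/5 high=3/10
symbol=b low=23/100 high=3/10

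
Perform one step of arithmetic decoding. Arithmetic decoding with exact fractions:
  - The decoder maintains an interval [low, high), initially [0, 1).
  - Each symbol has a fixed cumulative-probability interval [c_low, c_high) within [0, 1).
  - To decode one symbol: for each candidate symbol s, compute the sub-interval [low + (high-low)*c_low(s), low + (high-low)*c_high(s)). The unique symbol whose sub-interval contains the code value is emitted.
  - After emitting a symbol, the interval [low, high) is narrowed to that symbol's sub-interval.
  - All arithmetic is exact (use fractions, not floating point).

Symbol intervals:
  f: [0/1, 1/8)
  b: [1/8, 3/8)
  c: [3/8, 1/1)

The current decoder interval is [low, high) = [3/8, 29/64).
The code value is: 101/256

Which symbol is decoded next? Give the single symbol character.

Answer: b

Derivation:
Interval width = high − low = 29/64 − 3/8 = 5/64
Scaled code = (code − low) / width = (101/256 − 3/8) / 5/64 = 1/4
  f: [0/1, 1/8) 
  b: [1/8, 3/8) ← scaled code falls here ✓
  c: [3/8, 1/1) 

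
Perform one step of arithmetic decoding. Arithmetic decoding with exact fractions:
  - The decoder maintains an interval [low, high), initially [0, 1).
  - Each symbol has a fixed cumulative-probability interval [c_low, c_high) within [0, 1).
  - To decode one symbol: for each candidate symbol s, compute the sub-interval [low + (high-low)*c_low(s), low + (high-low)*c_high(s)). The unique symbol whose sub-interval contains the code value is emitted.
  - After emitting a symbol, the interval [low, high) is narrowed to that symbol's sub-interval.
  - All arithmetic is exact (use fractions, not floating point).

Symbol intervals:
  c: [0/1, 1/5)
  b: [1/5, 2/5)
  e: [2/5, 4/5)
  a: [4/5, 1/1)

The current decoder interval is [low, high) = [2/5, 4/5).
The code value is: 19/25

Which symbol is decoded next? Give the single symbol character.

Interval width = high − low = 4/5 − 2/5 = 2/5
Scaled code = (code − low) / width = (19/25 − 2/5) / 2/5 = 9/10
  c: [0/1, 1/5) 
  b: [1/5, 2/5) 
  e: [2/5, 4/5) 
  a: [4/5, 1/1) ← scaled code falls here ✓

Answer: a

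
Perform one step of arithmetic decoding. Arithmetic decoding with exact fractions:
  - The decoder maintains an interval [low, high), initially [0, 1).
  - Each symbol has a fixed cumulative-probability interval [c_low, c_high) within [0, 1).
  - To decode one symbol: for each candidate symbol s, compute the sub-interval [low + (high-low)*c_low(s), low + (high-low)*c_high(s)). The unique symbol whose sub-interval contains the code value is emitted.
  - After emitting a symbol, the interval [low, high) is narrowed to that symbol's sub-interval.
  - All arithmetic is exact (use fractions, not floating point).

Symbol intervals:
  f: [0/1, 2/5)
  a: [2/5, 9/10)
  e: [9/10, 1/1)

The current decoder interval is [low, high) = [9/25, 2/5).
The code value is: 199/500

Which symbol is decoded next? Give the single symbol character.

Interval width = high − low = 2/5 − 9/25 = 1/25
Scaled code = (code − low) / width = (199/500 − 9/25) / 1/25 = 19/20
  f: [0/1, 2/5) 
  a: [2/5, 9/10) 
  e: [9/10, 1/1) ← scaled code falls here ✓

Answer: e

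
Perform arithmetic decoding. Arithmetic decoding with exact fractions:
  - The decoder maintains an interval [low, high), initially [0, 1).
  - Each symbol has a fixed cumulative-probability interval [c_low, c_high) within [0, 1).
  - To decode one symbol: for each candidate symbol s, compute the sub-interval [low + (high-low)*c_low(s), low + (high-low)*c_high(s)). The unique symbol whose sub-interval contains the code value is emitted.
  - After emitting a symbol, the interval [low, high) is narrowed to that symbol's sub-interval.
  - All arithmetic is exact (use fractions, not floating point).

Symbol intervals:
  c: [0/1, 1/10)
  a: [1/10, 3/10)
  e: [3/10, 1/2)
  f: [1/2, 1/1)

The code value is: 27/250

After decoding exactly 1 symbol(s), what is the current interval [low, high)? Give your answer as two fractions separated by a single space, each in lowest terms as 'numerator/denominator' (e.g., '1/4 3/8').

Answer: 1/10 3/10

Derivation:
Step 1: interval [0/1, 1/1), width = 1/1 - 0/1 = 1/1
  'c': [0/1 + 1/1*0/1, 0/1 + 1/1*1/10) = [0/1, 1/10)
  'a': [0/1 + 1/1*1/10, 0/1 + 1/1*3/10) = [1/10, 3/10) <- contains code 27/250
  'e': [0/1 + 1/1*3/10, 0/1 + 1/1*1/2) = [3/10, 1/2)
  'f': [0/1 + 1/1*1/2, 0/1 + 1/1*1/1) = [1/2, 1/1)
  emit 'a', narrow to [1/10, 3/10)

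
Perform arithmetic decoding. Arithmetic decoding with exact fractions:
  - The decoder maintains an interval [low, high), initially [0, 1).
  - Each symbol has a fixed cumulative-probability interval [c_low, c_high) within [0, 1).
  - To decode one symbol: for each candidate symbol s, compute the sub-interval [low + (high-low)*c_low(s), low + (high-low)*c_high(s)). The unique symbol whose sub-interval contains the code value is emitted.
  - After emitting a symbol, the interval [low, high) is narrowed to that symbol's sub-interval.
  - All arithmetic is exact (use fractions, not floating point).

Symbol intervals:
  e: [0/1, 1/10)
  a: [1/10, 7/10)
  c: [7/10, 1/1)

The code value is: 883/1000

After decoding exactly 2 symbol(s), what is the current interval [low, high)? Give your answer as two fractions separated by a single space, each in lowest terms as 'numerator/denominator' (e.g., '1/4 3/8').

Step 1: interval [0/1, 1/1), width = 1/1 - 0/1 = 1/1
  'e': [0/1 + 1/1*0/1, 0/1 + 1/1*1/10) = [0/1, 1/10)
  'a': [0/1 + 1/1*1/10, 0/1 + 1/1*7/10) = [1/10, 7/10)
  'c': [0/1 + 1/1*7/10, 0/1 + 1/1*1/1) = [7/10, 1/1) <- contains code 883/1000
  emit 'c', narrow to [7/10, 1/1)
Step 2: interval [7/10, 1/1), width = 1/1 - 7/10 = 3/10
  'e': [7/10 + 3/10*0/1, 7/10 + 3/10*1/10) = [7/10, 73/100)
  'a': [7/10 + 3/10*1/10, 7/10 + 3/10*7/10) = [73/100, 91/100) <- contains code 883/1000
  'c': [7/10 + 3/10*7/10, 7/10 + 3/10*1/1) = [91/100, 1/1)
  emit 'a', narrow to [73/100, 91/100)

Answer: 73/100 91/100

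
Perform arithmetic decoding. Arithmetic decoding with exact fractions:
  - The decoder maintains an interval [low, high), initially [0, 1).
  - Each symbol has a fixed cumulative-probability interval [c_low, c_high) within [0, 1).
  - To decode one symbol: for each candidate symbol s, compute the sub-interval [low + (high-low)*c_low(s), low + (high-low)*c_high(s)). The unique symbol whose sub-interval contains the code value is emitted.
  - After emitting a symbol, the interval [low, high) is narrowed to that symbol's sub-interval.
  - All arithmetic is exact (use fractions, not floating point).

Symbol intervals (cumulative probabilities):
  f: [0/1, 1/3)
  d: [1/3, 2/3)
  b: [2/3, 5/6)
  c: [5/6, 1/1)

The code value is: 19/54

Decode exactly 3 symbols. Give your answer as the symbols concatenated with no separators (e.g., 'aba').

Answer: dff

Derivation:
Step 1: interval [0/1, 1/1), width = 1/1 - 0/1 = 1/1
  'f': [0/1 + 1/1*0/1, 0/1 + 1/1*1/3) = [0/1, 1/3)
  'd': [0/1 + 1/1*1/3, 0/1 + 1/1*2/3) = [1/3, 2/3) <- contains code 19/54
  'b': [0/1 + 1/1*2/3, 0/1 + 1/1*5/6) = [2/3, 5/6)
  'c': [0/1 + 1/1*5/6, 0/1 + 1/1*1/1) = [5/6, 1/1)
  emit 'd', narrow to [1/3, 2/3)
Step 2: interval [1/3, 2/3), width = 2/3 - 1/3 = 1/3
  'f': [1/3 + 1/3*0/1, 1/3 + 1/3*1/3) = [1/3, 4/9) <- contains code 19/54
  'd': [1/3 + 1/3*1/3, 1/3 + 1/3*2/3) = [4/9, 5/9)
  'b': [1/3 + 1/3*2/3, 1/3 + 1/3*5/6) = [5/9, 11/18)
  'c': [1/3 + 1/3*5/6, 1/3 + 1/3*1/1) = [11/18, 2/3)
  emit 'f', narrow to [1/3, 4/9)
Step 3: interval [1/3, 4/9), width = 4/9 - 1/3 = 1/9
  'f': [1/3 + 1/9*0/1, 1/3 + 1/9*1/3) = [1/3, 10/27) <- contains code 19/54
  'd': [1/3 + 1/9*1/3, 1/3 + 1/9*2/3) = [10/27, 11/27)
  'b': [1/3 + 1/9*2/3, 1/3 + 1/9*5/6) = [11/27, 23/54)
  'c': [1/3 + 1/9*5/6, 1/3 + 1/9*1/1) = [23/54, 4/9)
  emit 'f', narrow to [1/3, 10/27)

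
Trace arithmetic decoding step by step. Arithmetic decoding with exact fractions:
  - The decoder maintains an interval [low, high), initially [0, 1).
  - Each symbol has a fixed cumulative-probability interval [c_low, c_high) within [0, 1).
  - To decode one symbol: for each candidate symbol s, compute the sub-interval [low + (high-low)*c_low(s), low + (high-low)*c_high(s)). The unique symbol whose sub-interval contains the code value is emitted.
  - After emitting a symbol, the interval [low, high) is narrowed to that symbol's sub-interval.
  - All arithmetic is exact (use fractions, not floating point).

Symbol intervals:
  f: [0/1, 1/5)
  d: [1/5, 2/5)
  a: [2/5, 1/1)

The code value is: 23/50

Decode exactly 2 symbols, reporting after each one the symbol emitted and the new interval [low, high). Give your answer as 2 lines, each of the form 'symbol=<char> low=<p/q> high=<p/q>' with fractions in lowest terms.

Step 1: interval [0/1, 1/1), width = 1/1 - 0/1 = 1/1
  'f': [0/1 + 1/1*0/1, 0/1 + 1/1*1/5) = [0/1, 1/5)
  'd': [0/1 + 1/1*1/5, 0/1 + 1/1*2/5) = [1/5, 2/5)
  'a': [0/1 + 1/1*2/5, 0/1 + 1/1*1/1) = [2/5, 1/1) <- contains code 23/50
  emit 'a', narrow to [2/5, 1/1)
Step 2: interval [2/5, 1/1), width = 1/1 - 2/5 = 3/5
  'f': [2/5 + 3/5*0/1, 2/5 + 3/5*1/5) = [2/5, 13/25) <- contains code 23/50
  'd': [2/5 + 3/5*1/5, 2/5 + 3/5*2/5) = [13/25, 16/25)
  'a': [2/5 + 3/5*2/5, 2/5 + 3/5*1/1) = [16/25, 1/1)
  emit 'f', narrow to [2/5, 13/25)

Answer: symbol=a low=2/5 high=1/1
symbol=f low=2/5 high=13/25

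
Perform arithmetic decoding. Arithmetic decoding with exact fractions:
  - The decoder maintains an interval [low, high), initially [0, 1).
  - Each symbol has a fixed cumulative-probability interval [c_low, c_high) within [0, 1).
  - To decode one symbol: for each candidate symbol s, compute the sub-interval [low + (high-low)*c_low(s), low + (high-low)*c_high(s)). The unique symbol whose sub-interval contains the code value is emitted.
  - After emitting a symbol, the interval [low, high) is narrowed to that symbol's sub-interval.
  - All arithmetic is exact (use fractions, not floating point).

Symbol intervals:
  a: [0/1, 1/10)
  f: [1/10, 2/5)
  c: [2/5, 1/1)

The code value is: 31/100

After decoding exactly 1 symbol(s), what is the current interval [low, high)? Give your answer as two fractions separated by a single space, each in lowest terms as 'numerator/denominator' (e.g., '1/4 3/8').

Step 1: interval [0/1, 1/1), width = 1/1 - 0/1 = 1/1
  'a': [0/1 + 1/1*0/1, 0/1 + 1/1*1/10) = [0/1, 1/10)
  'f': [0/1 + 1/1*1/10, 0/1 + 1/1*2/5) = [1/10, 2/5) <- contains code 31/100
  'c': [0/1 + 1/1*2/5, 0/1 + 1/1*1/1) = [2/5, 1/1)
  emit 'f', narrow to [1/10, 2/5)

Answer: 1/10 2/5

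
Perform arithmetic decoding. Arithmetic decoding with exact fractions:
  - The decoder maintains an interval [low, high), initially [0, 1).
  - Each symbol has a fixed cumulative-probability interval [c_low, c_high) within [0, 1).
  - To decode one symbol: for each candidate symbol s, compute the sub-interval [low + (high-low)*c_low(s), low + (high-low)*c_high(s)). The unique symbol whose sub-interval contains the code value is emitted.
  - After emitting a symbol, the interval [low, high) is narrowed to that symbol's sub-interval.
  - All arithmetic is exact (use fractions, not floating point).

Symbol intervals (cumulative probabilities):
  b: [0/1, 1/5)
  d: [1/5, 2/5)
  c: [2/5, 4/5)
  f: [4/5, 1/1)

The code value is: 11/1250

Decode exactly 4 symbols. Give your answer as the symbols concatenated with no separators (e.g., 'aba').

Step 1: interval [0/1, 1/1), width = 1/1 - 0/1 = 1/1
  'b': [0/1 + 1/1*0/1, 0/1 + 1/1*1/5) = [0/1, 1/5) <- contains code 11/1250
  'd': [0/1 + 1/1*1/5, 0/1 + 1/1*2/5) = [1/5, 2/5)
  'c': [0/1 + 1/1*2/5, 0/1 + 1/1*4/5) = [2/5, 4/5)
  'f': [0/1 + 1/1*4/5, 0/1 + 1/1*1/1) = [4/5, 1/1)
  emit 'b', narrow to [0/1, 1/5)
Step 2: interval [0/1, 1/5), width = 1/5 - 0/1 = 1/5
  'b': [0/1 + 1/5*0/1, 0/1 + 1/5*1/5) = [0/1, 1/25) <- contains code 11/1250
  'd': [0/1 + 1/5*1/5, 0/1 + 1/5*2/5) = [1/25, 2/25)
  'c': [0/1 + 1/5*2/5, 0/1 + 1/5*4/5) = [2/25, 4/25)
  'f': [0/1 + 1/5*4/5, 0/1 + 1/5*1/1) = [4/25, 1/5)
  emit 'b', narrow to [0/1, 1/25)
Step 3: interval [0/1, 1/25), width = 1/25 - 0/1 = 1/25
  'b': [0/1 + 1/25*0/1, 0/1 + 1/25*1/5) = [0/1, 1/125)
  'd': [0/1 + 1/25*1/5, 0/1 + 1/25*2/5) = [1/125, 2/125) <- contains code 11/1250
  'c': [0/1 + 1/25*2/5, 0/1 + 1/25*4/5) = [2/125, 4/125)
  'f': [0/1 + 1/25*4/5, 0/1 + 1/25*1/1) = [4/125, 1/25)
  emit 'd', narrow to [1/125, 2/125)
Step 4: interval [1/125, 2/125), width = 2/125 - 1/125 = 1/125
  'b': [1/125 + 1/125*0/1, 1/125 + 1/125*1/5) = [1/125, 6/625) <- contains code 11/1250
  'd': [1/125 + 1/125*1/5, 1/125 + 1/125*2/5) = [6/625, 7/625)
  'c': [1/125 + 1/125*2/5, 1/125 + 1/125*4/5) = [7/625, 9/625)
  'f': [1/125 + 1/125*4/5, 1/125 + 1/125*1/1) = [9/625, 2/125)
  emit 'b', narrow to [1/125, 6/625)

Answer: bbdb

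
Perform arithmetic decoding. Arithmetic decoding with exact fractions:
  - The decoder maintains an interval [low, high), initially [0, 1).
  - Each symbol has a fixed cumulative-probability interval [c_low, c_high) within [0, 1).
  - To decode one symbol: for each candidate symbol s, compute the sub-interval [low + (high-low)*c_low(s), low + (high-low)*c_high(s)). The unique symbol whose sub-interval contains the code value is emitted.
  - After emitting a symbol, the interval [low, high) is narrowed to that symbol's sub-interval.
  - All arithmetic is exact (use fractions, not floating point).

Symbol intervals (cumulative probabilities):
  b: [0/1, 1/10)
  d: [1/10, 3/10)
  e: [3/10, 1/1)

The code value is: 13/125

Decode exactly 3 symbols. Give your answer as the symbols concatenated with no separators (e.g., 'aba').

Answer: dbd

Derivation:
Step 1: interval [0/1, 1/1), width = 1/1 - 0/1 = 1/1
  'b': [0/1 + 1/1*0/1, 0/1 + 1/1*1/10) = [0/1, 1/10)
  'd': [0/1 + 1/1*1/10, 0/1 + 1/1*3/10) = [1/10, 3/10) <- contains code 13/125
  'e': [0/1 + 1/1*3/10, 0/1 + 1/1*1/1) = [3/10, 1/1)
  emit 'd', narrow to [1/10, 3/10)
Step 2: interval [1/10, 3/10), width = 3/10 - 1/10 = 1/5
  'b': [1/10 + 1/5*0/1, 1/10 + 1/5*1/10) = [1/10, 3/25) <- contains code 13/125
  'd': [1/10 + 1/5*1/10, 1/10 + 1/5*3/10) = [3/25, 4/25)
  'e': [1/10 + 1/5*3/10, 1/10 + 1/5*1/1) = [4/25, 3/10)
  emit 'b', narrow to [1/10, 3/25)
Step 3: interval [1/10, 3/25), width = 3/25 - 1/10 = 1/50
  'b': [1/10 + 1/50*0/1, 1/10 + 1/50*1/10) = [1/10, 51/500)
  'd': [1/10 + 1/50*1/10, 1/10 + 1/50*3/10) = [51/500, 53/500) <- contains code 13/125
  'e': [1/10 + 1/50*3/10, 1/10 + 1/50*1/1) = [53/500, 3/25)
  emit 'd', narrow to [51/500, 53/500)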